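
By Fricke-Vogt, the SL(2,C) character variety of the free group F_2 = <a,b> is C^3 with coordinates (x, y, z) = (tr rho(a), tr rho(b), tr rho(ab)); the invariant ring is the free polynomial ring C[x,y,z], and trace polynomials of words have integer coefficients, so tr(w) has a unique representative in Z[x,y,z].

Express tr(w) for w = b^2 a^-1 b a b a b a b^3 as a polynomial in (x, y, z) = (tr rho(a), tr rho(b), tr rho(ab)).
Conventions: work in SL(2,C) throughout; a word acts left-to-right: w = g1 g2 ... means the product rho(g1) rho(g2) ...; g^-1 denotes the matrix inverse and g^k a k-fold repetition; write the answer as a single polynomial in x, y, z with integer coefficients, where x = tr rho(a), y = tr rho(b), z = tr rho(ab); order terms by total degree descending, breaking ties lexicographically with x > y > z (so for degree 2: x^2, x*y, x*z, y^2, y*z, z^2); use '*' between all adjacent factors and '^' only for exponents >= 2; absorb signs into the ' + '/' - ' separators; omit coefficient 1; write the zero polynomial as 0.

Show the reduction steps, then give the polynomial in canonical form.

tr(a b a b) = tr(a b) * tr(a b) - tr(1) = z^2 - 2
reduce: tr(a b a b a b) = tr(a b) * tr(a b a b) - tr(a^-1 b^-1) = z^3 - 3*z
tr(b a b) = tr(b) * tr(a b) - tr(a) = y*z - x
tr(a b a b a) = tr(a) * tr(b a b a) - tr(b a b) = x*z^2 - y*z - x
tr(b a b a b a b) = tr(b) * tr(a b a b a b) - tr(a b a b a) = y*z^3 - x*z^2 - 2*y*z + x
so tr(b a b a b a b^2) = tr(b) * tr(b a b a b a b) - tr(b a b a b a) = y^2*z^3 - x*y*z^2 - 2*y^2*z - z^3 + x*y + 3*z
reduce: tr(b^2 a b a b a b^2) = tr(b) * tr(b a b a b a b^2) - tr(b a b a b a b) = y^3*z^3 - x*y^2*z^2 - 2*y^3*z - 2*y*z^3 + x*y^2 + x*z^2 + 5*y*z - x
so tr(a b a b a b^5) = tr(b) * tr(b^2 a b a b a b^2) - tr(b^2 a b a b a b) = y^4*z^3 - x*y^3*z^2 - 2*y^4*z - 3*y^2*z^3 + x*y^3 + 2*x*y*z^2 + 7*y^2*z + z^3 - 2*x*y - 3*z
so tr(b a b a b a b^5) = tr(b) * tr(a b a b a b^5) - tr(a b a b a b^4) = y^5*z^3 - x*y^4*z^2 - 2*y^5*z - 4*y^3*z^3 + x*y^4 + 3*x*y^2*z^2 + 9*y^3*z + 3*y*z^3 - 3*x*y^2 - x*z^2 - 8*y*z + x
tr(a b a b a b a b) = tr(b a) * tr(b a b a b a) - tr(b^-1 a^-1 b^-1 a^-1) = z^4 - 4*z^2 + 2
tr(a b a) = tr(a) * tr(b a) - tr(b) = x*z - y
so tr(b a b a b) = tr(b) * tr(a b a b) - tr(a b a) = y*z^2 - x*z - y
so tr(a b a b a b a) = tr(a) * tr(b a b a b a) - tr(b a b a b) = x*z^3 - y*z^2 - 2*x*z + y
reduce: tr(b a b a b a b a b) = tr(b) * tr(a b a b a b a b) - tr(a b a b a b a) = y*z^4 - x*z^3 - 3*y*z^2 + 2*x*z + y
tr(b a b a b a b a b^2) = tr(b) * tr(b a b a b a b a b) - tr(b a b a b a b a) = y^2*z^4 - x*y*z^3 - 3*y^2*z^2 - z^4 + 2*x*y*z + y^2 + 4*z^2 - 2
so tr(a b a b a b a b^4) = tr(b) * tr(b a b a b a b a b^2) - tr(b a b a b a b a b) = y^3*z^4 - x*y^2*z^3 - 3*y^3*z^2 - 2*y*z^4 + 2*x*y^2*z + x*z^3 + y^3 + 7*y*z^2 - 2*x*z - 3*y
so tr(b a b a b a b^5 a) = tr(b) * tr(a b a b a b a b^4) - tr(a b a b a b a b^3) = y^4*z^4 - x*y^3*z^3 - 3*y^4*z^2 - 3*y^2*z^4 + 2*x*y^3*z + 2*x*y*z^3 + y^4 + 10*y^2*z^2 + z^4 - 4*x*y*z - 4*y^2 - 4*z^2 + 2
reduce: tr(b^2 a^-1 b a b a b a b^3) = tr(b a b a b a b^5) * tr(a) - tr(b a b a b a b^5 a) = x*y^5*z^3 - x^2*y^4*z^2 - y^4*z^4 - 2*x*y^5*z - 3*x*y^3*z^3 + x^2*y^4 + 3*x^2*y^2*z^2 + 3*y^4*z^2 + 3*y^2*z^4 + 7*x*y^3*z + x*y*z^3 - 3*x^2*y^2 - x^2*z^2 - y^4 - 10*y^2*z^2 - z^4 - 4*x*y*z + x^2 + 4*y^2 + 4*z^2 - 2

x*y^5*z^3 - x^2*y^4*z^2 - y^4*z^4 - 2*x*y^5*z - 3*x*y^3*z^3 + x^2*y^4 + 3*x^2*y^2*z^2 + 3*y^4*z^2 + 3*y^2*z^4 + 7*x*y^3*z + x*y*z^3 - 3*x^2*y^2 - x^2*z^2 - y^4 - 10*y^2*z^2 - z^4 - 4*x*y*z + x^2 + 4*y^2 + 4*z^2 - 2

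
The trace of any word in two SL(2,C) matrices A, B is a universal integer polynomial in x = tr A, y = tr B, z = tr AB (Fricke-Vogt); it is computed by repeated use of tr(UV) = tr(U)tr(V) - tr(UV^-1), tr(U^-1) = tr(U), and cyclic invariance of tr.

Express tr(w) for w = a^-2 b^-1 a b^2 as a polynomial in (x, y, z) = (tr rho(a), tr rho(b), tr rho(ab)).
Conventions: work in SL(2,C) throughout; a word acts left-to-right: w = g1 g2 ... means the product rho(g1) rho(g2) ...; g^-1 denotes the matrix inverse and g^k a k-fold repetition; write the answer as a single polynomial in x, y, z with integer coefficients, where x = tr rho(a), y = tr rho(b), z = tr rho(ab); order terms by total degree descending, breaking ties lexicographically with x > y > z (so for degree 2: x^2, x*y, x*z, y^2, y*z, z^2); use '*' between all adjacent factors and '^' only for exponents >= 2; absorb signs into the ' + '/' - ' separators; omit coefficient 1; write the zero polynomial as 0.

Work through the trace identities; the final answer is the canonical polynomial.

use: tr(b^2) = tr(b) * tr(b) - tr(1) = y^2 - 2
tr(b^2 a) = tr(b) * tr(a b) - tr(a) = y*z - x
tr(b^2 a^-1) = tr(b^2) * tr(a) - tr(b^2 a) = x*y^2 - y*z - x
tr(b a b^2) = tr(b) * tr(b a b) - tr(b a) = y^2*z - x*y - z
tr(a b a b) = tr(a b) * tr(a b) - tr(1)   [split at repeated a] = z^2 - 2
use: tr(a b a) = tr(a) * tr(b a) - tr(b) = x*z - y
tr(b a b^2 a) = tr(b) * tr(a b a b) - tr(a b a) = y*z^2 - x*z - y
tr(a^-1 b a b^2) = tr(b a b^2) * tr(a) - tr(b a b^2 a) = x*y^2*z - x^2*y - y*z^2 + y
use: tr(a b^2 a^-2 b) = tr(a^-1 b a b^2) * tr(a) - tr(a^-1 b a b^2 a) = x^2*y^2*z - x^3*y - x*y*z^2 - y^2*z + 2*x*y + z
tr(a^-2 b^-1 a b^2) = tr(a b^2 a^-2) * tr(b) - tr(a b^2 a^-2 b) = -x^2*y^2*z + x^3*y + x*y^3 + x*y*z^2 - 3*x*y - z

-x^2*y^2*z + x^3*y + x*y^3 + x*y*z^2 - 3*x*y - z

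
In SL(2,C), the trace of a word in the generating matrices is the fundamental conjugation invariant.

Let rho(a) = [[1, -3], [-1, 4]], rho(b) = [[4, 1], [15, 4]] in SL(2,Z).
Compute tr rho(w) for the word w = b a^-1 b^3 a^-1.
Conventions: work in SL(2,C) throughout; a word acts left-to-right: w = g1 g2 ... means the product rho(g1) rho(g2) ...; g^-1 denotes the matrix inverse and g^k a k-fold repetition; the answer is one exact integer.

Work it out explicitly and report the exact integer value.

271726

rho(b) = [[4, 1], [15, 4]]
... * rho(a^-1) = [[4, 3], [1, 1]]  ->  [[17, 13], [64, 49]]
... * rho(b) = [[4, 1], [15, 4]]  ->  [[263, 69], [991, 260]]
... * rho(b) = [[4, 1], [15, 4]]  ->  [[2087, 539], [7864, 2031]]
... * rho(b) = [[4, 1], [15, 4]]  ->  [[16433, 4243], [61921, 15988]]
... * rho(a^-1) = [[4, 3], [1, 1]]  ->  [[69975, 53542], [263672, 201751]]
tr = 69975 + 201751 = 271726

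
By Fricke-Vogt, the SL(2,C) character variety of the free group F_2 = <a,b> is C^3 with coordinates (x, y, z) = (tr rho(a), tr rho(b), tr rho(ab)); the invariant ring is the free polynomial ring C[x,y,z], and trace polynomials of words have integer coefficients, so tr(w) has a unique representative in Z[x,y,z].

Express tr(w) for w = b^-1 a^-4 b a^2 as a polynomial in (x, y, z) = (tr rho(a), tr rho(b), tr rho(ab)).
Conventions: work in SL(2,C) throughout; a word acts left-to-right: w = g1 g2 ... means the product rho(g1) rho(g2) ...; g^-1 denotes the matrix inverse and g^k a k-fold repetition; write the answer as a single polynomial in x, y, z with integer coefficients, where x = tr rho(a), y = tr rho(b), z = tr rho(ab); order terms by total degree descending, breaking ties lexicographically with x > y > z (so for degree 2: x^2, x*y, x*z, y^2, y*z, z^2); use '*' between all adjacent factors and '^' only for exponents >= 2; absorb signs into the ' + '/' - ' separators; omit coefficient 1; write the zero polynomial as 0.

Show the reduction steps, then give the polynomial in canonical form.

next, trace(b^2 a) = trace(b)*trace(a b) - trace(a)  (reduce the b square) = y*z - x
trace(b^2) = trace(b)*trace(b) - trace(1)  (reduce the b square) = y^2 - 2
and trace(b a^2 b) = trace(a)*trace(b^2 a) - trace(b^2)  (reduce the a square) = x*y*z - x^2 - y^2 + 2
trace(b a b a) = trace(b a)*trace(b a) - trace(1)  (split on b) = z^2 - 2
trace(b a^2 b a) = trace(a)*trace(b a b a) - trace(b a b)  (reduce the a square) = x*z^2 - y*z - x
trace(b a^2 b a^-1) = trace(b a^2 b)*trace(a) - trace(b a^2 b a)  (eliminate a^-1) = x^2*y*z - x^3 - x*y^2 - x*z^2 + y*z + 3*x
trace(a^-2 b a^2 b) = trace(b a^2 b a^-1)*trace(a) - trace(b a^2 b)  (eliminate a^-1) = x^3*y*z - x^4 - x^2*y^2 - x^2*z^2 + 4*x^2 + y^2 - 2
next, trace(b a^2 b^-1 a^-2) = trace(a^-2 b a^2)*trace(b) - trace(a^-2 b a^2 b)  (eliminate b^-1) = -x^3*y*z + x^4 + x^2*y^2 + x^2*z^2 - 4*x^2 + 2
trace(b a^2 b^-1 a^-1) = trace(a^-1 b a^2)*trace(b) - trace(a^-1 b a^2 b)  (eliminate b^-1) = -x^2*y*z + x^3 + x*y^2 + x*z^2 - 3*x
next, trace(b a^2 b^-1 a^-3) = trace(b a^2 b^-1 a^-2)*trace(a) - trace(b a^2 b^-1 a^-1)  (eliminate a^-1) = -x^4*y*z + x^5 + x^3*y^2 + x^3*z^2 + x^2*y*z - 5*x^3 - x*y^2 - x*z^2 + 5*x
and trace(b^-1 a^-4 b a^2) = trace(b a^2 b^-1 a^-3)*trace(a) - trace(b a^2 b^-1 a^-2)  (eliminate a^-1) = -x^5*y*z + x^6 + x^4*y^2 + x^4*z^2 + 2*x^3*y*z - 6*x^4 - 2*x^2*y^2 - 2*x^2*z^2 + 9*x^2 - 2

-x^5*y*z + x^6 + x^4*y^2 + x^4*z^2 + 2*x^3*y*z - 6*x^4 - 2*x^2*y^2 - 2*x^2*z^2 + 9*x^2 - 2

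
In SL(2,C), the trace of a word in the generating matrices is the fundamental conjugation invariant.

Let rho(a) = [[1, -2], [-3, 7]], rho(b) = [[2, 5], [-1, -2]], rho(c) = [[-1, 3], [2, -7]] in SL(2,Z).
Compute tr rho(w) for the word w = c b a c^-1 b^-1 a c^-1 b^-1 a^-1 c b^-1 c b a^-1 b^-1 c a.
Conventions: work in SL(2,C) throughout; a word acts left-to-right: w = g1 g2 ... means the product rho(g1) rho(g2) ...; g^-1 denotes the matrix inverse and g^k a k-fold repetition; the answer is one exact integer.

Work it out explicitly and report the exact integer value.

rho(c) = [[-1, 3], [2, -7]]
... * rho(b) = [[2, 5], [-1, -2]]  ->  [[-5, -11], [11, 24]]
... * rho(a) = [[1, -2], [-3, 7]]  ->  [[28, -67], [-61, 146]]
... * rho(c^-1) = [[-7, -3], [-2, -1]]  ->  [[-62, -17], [135, 37]]
... * rho(b^-1) = [[-2, -5], [1, 2]]  ->  [[107, 276], [-233, -601]]
... * rho(a) = [[1, -2], [-3, 7]]  ->  [[-721, 1718], [1570, -3741]]
... * rho(c^-1) = [[-7, -3], [-2, -1]]  ->  [[1611, 445], [-3508, -969]]
... * rho(b^-1) = [[-2, -5], [1, 2]]  ->  [[-2777, -7165], [6047, 15602]]
... * rho(a^-1) = [[7, 2], [3, 1]]  ->  [[-40934, -12719], [89135, 27696]]
... * rho(c) = [[-1, 3], [2, -7]]  ->  [[15496, -33769], [-33743, 73533]]
... * rho(b^-1) = [[-2, -5], [1, 2]]  ->  [[-64761, -145018], [141019, 315781]]
... * rho(c) = [[-1, 3], [2, -7]]  ->  [[-225275, 820843], [490543, -1787410]]
... * rho(b) = [[2, 5], [-1, -2]]  ->  [[-1271393, -2768061], [2768496, 6027535]]
... * rho(a^-1) = [[7, 2], [3, 1]]  ->  [[-17203934, -5310847], [37462077, 11564527]]
... * rho(b^-1) = [[-2, -5], [1, 2]]  ->  [[29097021, 75397976], [-63359627, -164181331]]
... * rho(c) = [[-1, 3], [2, -7]]  ->  [[121698931, -440494769], [-265003035, 959190436]]
... * rho(a) = [[1, -2], [-3, 7]]  ->  [[1443183238, -3326861245], [-3142574343, 7244339122]]
tr = 1443183238 + 7244339122 = 8687522360

8687522360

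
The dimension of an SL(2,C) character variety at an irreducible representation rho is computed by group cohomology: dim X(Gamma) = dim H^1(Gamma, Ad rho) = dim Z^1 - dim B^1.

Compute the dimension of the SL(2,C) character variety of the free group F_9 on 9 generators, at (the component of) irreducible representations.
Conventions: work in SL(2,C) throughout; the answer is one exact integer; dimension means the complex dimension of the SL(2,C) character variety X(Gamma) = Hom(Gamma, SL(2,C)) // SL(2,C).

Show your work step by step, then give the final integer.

The free group F_9: 9 generators, no relators.
So Z^1 = (sl_2)^9 in full: dim Z^1 = 27.
At an irreducible rho the centralizer of the image in sl_2 is 0, so the coboundary map sl_2 -> Z^1 is injective: dim B^1 = 3.
dim H^1 = 27 - 3 = 24, which is dim X.

24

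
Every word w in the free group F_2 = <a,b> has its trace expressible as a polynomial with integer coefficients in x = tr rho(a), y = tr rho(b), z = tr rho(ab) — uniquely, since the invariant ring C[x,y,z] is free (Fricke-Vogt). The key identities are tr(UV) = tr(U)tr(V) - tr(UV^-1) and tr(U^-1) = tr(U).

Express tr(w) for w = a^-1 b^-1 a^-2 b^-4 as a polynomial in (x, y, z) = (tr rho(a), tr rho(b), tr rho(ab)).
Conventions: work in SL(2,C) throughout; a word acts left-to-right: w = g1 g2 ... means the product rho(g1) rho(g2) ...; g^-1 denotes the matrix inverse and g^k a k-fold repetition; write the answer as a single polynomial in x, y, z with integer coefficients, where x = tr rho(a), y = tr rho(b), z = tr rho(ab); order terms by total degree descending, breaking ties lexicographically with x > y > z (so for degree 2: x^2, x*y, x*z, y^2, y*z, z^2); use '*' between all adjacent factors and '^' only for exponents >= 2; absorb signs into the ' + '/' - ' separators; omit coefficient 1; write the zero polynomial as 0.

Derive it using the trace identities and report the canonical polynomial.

so trace(b^-1) = trace(b) = y
so trace(b^-1 a) = trace(a)*trace(b) - trace(a b)   [inverse elimination on b] = x*y - z
trace(b^-1 a^-1) = trace(b^-1)*trace(a) - trace(b^-1 a)   [inverse elimination on a] = z
trace(a^-1 b^-2) = trace(b^-1 a^-1)*trace(b) - trace(b^-1 a^-1 b)   [inverse elimination on b] = y*z - x
reduce: trace(b^-1 a^-1 b^-2) = trace(a^-1 b^-2)*trace(b) - trace(a^-1 b^-1)   [inverse elimination on b] = y^2*z - x*y - z
trace(a^-1 b^-4) = trace(b^-1 a^-1 b^-2)*trace(b) - trace(b^-1 a^-1 b^-1)   [inverse elimination on b] = y^3*z - x*y^2 - 2*y*z + x
reduce: trace(b^-2) = trace(b^-1)*trace(b) - trace(1)   [inverse elimination on b] = y^2 - 2
so trace(b^-3) = trace(b^-2)*trace(b) - trace(b^-1)   [inverse elimination on b] = y^3 - 3*y
trace(b^-4) = trace(b^-3)*trace(b) - trace(b^-2)   [inverse elimination on b] = y^4 - 4*y^2 + 2
reduce: trace(b^-4 a^-2) = trace(a^-1 b^-4)*trace(a) - trace(a^-1 b^-4 a)   [inverse elimination on a] = x*y^3*z - x^2*y^2 - y^4 - 2*x*y*z + x^2 + 4*y^2 - 2
trace(a^-2 b^-4 a^-1) = trace(b^-4 a^-2)*trace(a) - trace(b^-4 a^-1)   [inverse elimination on a] = x^2*y^3*z - x^3*y^2 - x*y^4 - 2*x^2*y*z - y^3*z + x^3 + 5*x*y^2 + 2*y*z - 3*x
trace(a b a) = trace(a)*trace(b a) - trace(b)   [square of a] = x*z - y
so trace(a b a b) = trace(b a)*trace(b a) - trace(1)   [split at a repeated b] = z^2 - 2
so trace(b^-1 a b a) = trace(a b a)*trace(b) - trace(a b a b)   [inverse elimination on b] = x*y*z - y^2 - z^2 + 2
trace(b a^-1 b^-1 a) = trace(b^-1 a b)*trace(a) - trace(b^-1 a b a)   [inverse elimination on a] = -x*y*z + x^2 + y^2 + z^2 - 2
trace(a^-1 b a^-1 b^-1) = trace(b a^-1 b^-1)*trace(a) - trace(b a^-1 b^-1 a)   [inverse elimination on a] = x*y*z - y^2 - z^2 + 2
so trace(a^-1 b a^-1) = trace(b a^-1)*trace(a) - trace(b)   [inverse elimination on a] = x^2*y - x*z - y
so trace(b^-2 a^-1 b a^-1) = trace(a^-1 b a^-1 b^-1)*trace(b) - trace(a^-1 b a^-1)   [inverse elimination on b] = x*y^2*z - x^2*y - y^3 - y*z^2 + x*z + 3*y
reduce: trace(a^-1 b a^-2 b^-2) = trace(b^-2 a^-1 b a^-1)*trace(a) - trace(b^-2 a^-1 b)   [inverse elimination on a] = x^2*y^2*z - x^3*y - x*y^3 - x*y*z^2 + x^2*z + 3*x*y - z
so trace(a^-2) = trace(a^-1)*trace(a) - trace(1)   [inverse elimination on a] = x^2 - 2
trace(b a^-2 b^-1 a) = trace(b^-1 a b a^-1)*trace(a) - trace(b^-1 a b)   [inverse elimination on a] = -x^2*y*z + x^3 + x*y^2 + x*z^2 - 3*x
trace(a^-1 b a^-2 b^-1) = trace(b a^-2 b^-1)*trace(a) - trace(b a^-2 b^-1 a)   [inverse elimination on a] = x^2*y*z - x*y^2 - x*z^2 + x
trace(a^-1 b a^-2 b^-3) = trace(a^-1 b a^-2 b^-2)*trace(b) - trace(a^-1 b a^-2 b^-1)   [inverse elimination on b] = x^2*y^3*z - x^3*y^2 - x*y^4 - x*y^2*z^2 + 4*x*y^2 + x*z^2 - y*z - x
so trace(a^-2 b^-4 a^-1 b) = trace(a^-1 b a^-2 b^-3)*trace(b) - trace(a^-1 b a^-2 b^-2)   [inverse elimination on b] = x^2*y^4*z - x^3*y^3 - x*y^5 - x*y^3*z^2 - x^2*y^2*z + x^3*y + 5*x*y^3 + 2*x*y*z^2 - x^2*z - y^2*z - 4*x*y + z
trace(a^-1 b^-1 a^-2 b^-4) = trace(a^-2 b^-4 a^-1)*trace(b) - trace(a^-2 b^-4 a^-1 b)   [inverse elimination on b] = x*y^3*z^2 - x^2*y^2*z - y^4*z - 2*x*y*z^2 + x^2*z + 3*y^2*z + x*y - z

x*y^3*z^2 - x^2*y^2*z - y^4*z - 2*x*y*z^2 + x^2*z + 3*y^2*z + x*y - z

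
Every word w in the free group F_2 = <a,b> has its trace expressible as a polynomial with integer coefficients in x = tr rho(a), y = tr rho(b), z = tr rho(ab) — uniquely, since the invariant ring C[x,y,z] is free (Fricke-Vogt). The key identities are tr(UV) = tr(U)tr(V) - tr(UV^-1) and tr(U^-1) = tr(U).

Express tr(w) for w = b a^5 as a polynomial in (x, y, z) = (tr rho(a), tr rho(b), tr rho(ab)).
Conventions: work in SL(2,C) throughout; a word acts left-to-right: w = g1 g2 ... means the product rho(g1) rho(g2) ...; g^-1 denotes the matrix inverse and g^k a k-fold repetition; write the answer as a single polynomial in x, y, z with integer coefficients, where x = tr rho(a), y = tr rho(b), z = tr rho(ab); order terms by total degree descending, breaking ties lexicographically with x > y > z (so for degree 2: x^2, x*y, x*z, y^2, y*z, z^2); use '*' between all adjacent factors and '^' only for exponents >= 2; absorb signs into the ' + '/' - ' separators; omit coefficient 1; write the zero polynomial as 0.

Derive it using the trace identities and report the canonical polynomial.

x^4*z - x^3*y - 3*x^2*z + 2*x*y + z

trace(a b a) = trace(a)*trace(b a) - trace(b) = x*z - y
trace(a^2 b a) = trace(a)*trace(a b a) - trace(a b) = x^2*z - x*y - z
trace(a^2 b a^2) = trace(a)*trace(a^2 b a) - trace(a^2 b) = x^3*z - x^2*y - 2*x*z + y
trace(b a^5) = trace(a)*trace(a^2 b a^2) - trace(a^2 b a) = x^4*z - x^3*y - 3*x^2*z + 2*x*y + z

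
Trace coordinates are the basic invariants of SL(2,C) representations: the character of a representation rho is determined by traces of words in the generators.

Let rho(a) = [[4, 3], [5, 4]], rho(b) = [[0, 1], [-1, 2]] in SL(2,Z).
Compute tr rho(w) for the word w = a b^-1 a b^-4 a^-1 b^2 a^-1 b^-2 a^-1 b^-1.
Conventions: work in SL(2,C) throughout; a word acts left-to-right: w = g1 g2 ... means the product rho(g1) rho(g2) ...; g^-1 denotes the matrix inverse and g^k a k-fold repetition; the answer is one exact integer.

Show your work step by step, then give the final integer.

rho(a) = [[4, 3], [5, 4]]
... * rho(b^-1) = [[2, -1], [1, 0]]  ->  [[11, -4], [14, -5]]
... * rho(a) = [[4, 3], [5, 4]]  ->  [[24, 17], [31, 22]]
... * rho(b^-1) = [[2, -1], [1, 0]]  ->  [[65, -24], [84, -31]]
... * rho(b^-1) = [[2, -1], [1, 0]]  ->  [[106, -65], [137, -84]]
... * rho(b^-1) = [[2, -1], [1, 0]]  ->  [[147, -106], [190, -137]]
... * rho(b^-1) = [[2, -1], [1, 0]]  ->  [[188, -147], [243, -190]]
... * rho(a^-1) = [[4, -3], [-5, 4]]  ->  [[1487, -1152], [1922, -1489]]
... * rho(b) = [[0, 1], [-1, 2]]  ->  [[1152, -817], [1489, -1056]]
... * rho(b) = [[0, 1], [-1, 2]]  ->  [[817, -482], [1056, -623]]
... * rho(a^-1) = [[4, -3], [-5, 4]]  ->  [[5678, -4379], [7339, -5660]]
... * rho(b^-1) = [[2, -1], [1, 0]]  ->  [[6977, -5678], [9018, -7339]]
... * rho(b^-1) = [[2, -1], [1, 0]]  ->  [[8276, -6977], [10697, -9018]]
... * rho(a^-1) = [[4, -3], [-5, 4]]  ->  [[67989, -52736], [87878, -68163]]
... * rho(b^-1) = [[2, -1], [1, 0]]  ->  [[83242, -67989], [107593, -87878]]
tr = 83242 + -87878 = -4636

-4636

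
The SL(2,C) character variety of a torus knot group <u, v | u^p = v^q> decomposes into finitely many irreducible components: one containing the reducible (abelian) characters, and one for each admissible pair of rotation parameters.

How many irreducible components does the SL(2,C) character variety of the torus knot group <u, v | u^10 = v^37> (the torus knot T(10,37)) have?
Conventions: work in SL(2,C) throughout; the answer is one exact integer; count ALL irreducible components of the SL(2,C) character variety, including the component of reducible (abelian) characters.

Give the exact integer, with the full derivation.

Gamma = < u, v | u^10 = v^37 > (torus knot T(10,37)); the central element u^10 = v^37 acts as +I or -I in any irreducible SL(2,C) representation.
On an irreducible component, tr(u) is locked at 2*cos(pi*alpha/10) for some alpha in 1..9, and tr(v) at 2*cos(pi*beta/37) for some beta in 1..36.
Consistency of u^10 = (-1)^alpha I with v^37 = (-1)^beta I forces alpha = beta (mod 2).
Enumerate parity-matched pairs: 5*18 odd-odd plus 4*18 even-even gives 162.
Total: 162 irreducible-character components + 1 reducible (abelian) component = 163.

163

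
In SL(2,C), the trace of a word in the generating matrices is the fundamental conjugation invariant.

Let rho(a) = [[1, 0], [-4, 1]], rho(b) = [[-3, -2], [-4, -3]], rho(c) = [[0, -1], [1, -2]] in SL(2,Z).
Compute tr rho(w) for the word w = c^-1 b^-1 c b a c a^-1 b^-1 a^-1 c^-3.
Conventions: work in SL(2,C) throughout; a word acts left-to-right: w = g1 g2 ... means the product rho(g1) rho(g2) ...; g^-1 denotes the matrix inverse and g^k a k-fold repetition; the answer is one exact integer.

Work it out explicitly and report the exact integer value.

rho(c^-1) = [[-2, 1], [-1, 0]]
... * rho(b^-1) = [[-3, 2], [4, -3]]  ->  [[10, -7], [3, -2]]
... * rho(c) = [[0, -1], [1, -2]]  ->  [[-7, 4], [-2, 1]]
... * rho(b) = [[-3, -2], [-4, -3]]  ->  [[5, 2], [2, 1]]
... * rho(a) = [[1, 0], [-4, 1]]  ->  [[-3, 2], [-2, 1]]
... * rho(c) = [[0, -1], [1, -2]]  ->  [[2, -1], [1, 0]]
... * rho(a^-1) = [[1, 0], [4, 1]]  ->  [[-2, -1], [1, 0]]
... * rho(b^-1) = [[-3, 2], [4, -3]]  ->  [[2, -1], [-3, 2]]
... * rho(a^-1) = [[1, 0], [4, 1]]  ->  [[-2, -1], [5, 2]]
... * rho(c^-1) = [[-2, 1], [-1, 0]]  ->  [[5, -2], [-12, 5]]
... * rho(c^-1) = [[-2, 1], [-1, 0]]  ->  [[-8, 5], [19, -12]]
... * rho(c^-1) = [[-2, 1], [-1, 0]]  ->  [[11, -8], [-26, 19]]
tr = 11 + 19 = 30

30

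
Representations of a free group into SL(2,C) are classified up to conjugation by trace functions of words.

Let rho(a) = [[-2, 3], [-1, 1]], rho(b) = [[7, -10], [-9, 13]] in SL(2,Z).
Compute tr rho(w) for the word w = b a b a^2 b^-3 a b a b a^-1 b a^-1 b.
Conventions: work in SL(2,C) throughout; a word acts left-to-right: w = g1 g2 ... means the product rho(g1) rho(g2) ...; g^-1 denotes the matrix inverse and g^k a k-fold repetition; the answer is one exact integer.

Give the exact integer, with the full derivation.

2802689922

rho(b) = [[7, -10], [-9, 13]]
... * rho(a) = [[-2, 3], [-1, 1]]  ->  [[-4, 11], [5, -14]]
... * rho(b) = [[7, -10], [-9, 13]]  ->  [[-127, 183], [161, -232]]
... * rho(a) = [[-2, 3], [-1, 1]]  ->  [[71, -198], [-90, 251]]
... * rho(a) = [[-2, 3], [-1, 1]]  ->  [[56, 15], [-71, -19]]
... * rho(b^-1) = [[13, 10], [9, 7]]  ->  [[863, 665], [-1094, -843]]
... * rho(b^-1) = [[13, 10], [9, 7]]  ->  [[17204, 13285], [-21809, -16841]]
... * rho(b^-1) = [[13, 10], [9, 7]]  ->  [[343217, 265035], [-435086, -335977]]
... * rho(a) = [[-2, 3], [-1, 1]]  ->  [[-951469, 1294686], [1206149, -1641235]]
... * rho(b) = [[7, -10], [-9, 13]]  ->  [[-18312457, 26345608], [23214158, -33397545]]
... * rho(a) = [[-2, 3], [-1, 1]]  ->  [[10279306, -28591763], [-13030771, 36244929]]
... * rho(b) = [[7, -10], [-9, 13]]  ->  [[329281009, -474485979], [-417419758, 601491787]]
... * rho(a^-1) = [[1, -3], [1, -2]]  ->  [[-145204970, -38871069], [184072029, 49275700]]
... * rho(b) = [[7, -10], [-9, 13]]  ->  [[-666595169, 946725803], [845022903, -1200136190]]
... * rho(a^-1) = [[1, -3], [1, -2]]  ->  [[280130634, 106333901], [-355113287, -134796329]]
... * rho(b) = [[7, -10], [-9, 13]]  ->  [[1003909329, -1418965627], [-1272626048, 1798780593]]
tr = 1003909329 + 1798780593 = 2802689922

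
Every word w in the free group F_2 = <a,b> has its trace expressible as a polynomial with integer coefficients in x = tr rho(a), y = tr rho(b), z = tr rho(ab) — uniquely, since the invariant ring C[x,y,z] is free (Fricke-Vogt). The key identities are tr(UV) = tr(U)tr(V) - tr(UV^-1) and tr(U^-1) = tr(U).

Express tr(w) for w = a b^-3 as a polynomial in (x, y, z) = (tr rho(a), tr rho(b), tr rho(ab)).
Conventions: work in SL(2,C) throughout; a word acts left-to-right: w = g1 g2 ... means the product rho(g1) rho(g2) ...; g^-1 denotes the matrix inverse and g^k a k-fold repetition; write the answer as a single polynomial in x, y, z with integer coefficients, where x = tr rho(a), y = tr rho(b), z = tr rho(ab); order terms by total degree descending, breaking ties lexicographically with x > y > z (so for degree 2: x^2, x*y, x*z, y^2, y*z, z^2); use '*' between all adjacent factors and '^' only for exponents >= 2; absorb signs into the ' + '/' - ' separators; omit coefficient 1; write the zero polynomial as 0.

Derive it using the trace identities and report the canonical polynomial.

tr(a b^-1) = tr(a) * tr(b) - tr(a b)   [inverse elimination on b] = x*y - z
and tr(b^-1 a b^-1) = tr(a b^-1) * tr(b) - tr(a)   [inverse elimination on b] = x*y^2 - y*z - x
tr(a b^-3) = tr(b^-1 a b^-1) * tr(b) - tr(b^-1 a)   [inverse elimination on b] = x*y^3 - y^2*z - 2*x*y + z

x*y^3 - y^2*z - 2*x*y + z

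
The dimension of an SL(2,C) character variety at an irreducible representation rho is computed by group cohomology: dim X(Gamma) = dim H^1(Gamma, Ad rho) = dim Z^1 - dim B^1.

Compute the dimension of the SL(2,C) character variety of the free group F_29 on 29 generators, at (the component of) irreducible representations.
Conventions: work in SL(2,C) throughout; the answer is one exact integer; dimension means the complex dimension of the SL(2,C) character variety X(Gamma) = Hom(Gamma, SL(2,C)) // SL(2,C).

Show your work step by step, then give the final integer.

The free group F_29: 29 generators, no relators.
A cocycle picks one sl_2 vector per generator freely, giving dim Z^1 = 3*29 = 87.
Irreducibility makes the coboundary map sl_2 -> Z^1 injective (trivial centralizer), so dim B^1 = 3.
dim H^1 = 87 - 3 = 84, which is dim X.

84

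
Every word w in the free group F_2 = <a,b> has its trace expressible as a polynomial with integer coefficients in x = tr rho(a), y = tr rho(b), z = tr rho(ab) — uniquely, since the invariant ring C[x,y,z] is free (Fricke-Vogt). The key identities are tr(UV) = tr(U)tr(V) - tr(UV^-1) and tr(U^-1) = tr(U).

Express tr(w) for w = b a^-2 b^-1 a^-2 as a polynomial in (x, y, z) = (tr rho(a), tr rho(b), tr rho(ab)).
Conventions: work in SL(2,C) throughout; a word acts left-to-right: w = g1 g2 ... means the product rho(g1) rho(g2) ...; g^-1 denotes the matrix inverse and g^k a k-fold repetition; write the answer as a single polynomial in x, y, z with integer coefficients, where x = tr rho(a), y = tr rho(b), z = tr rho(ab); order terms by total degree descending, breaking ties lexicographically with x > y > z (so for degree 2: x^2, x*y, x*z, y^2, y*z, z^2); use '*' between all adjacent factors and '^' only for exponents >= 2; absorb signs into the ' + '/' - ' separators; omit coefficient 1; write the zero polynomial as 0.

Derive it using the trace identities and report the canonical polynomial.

next, trace(a^-1 b) = trace(b) trace(a) - trace(b a) = x*y - z
next, trace(b a^-2) = trace(a^-1 b) trace(a) - trace(a^-1 b a) = x^2*y - x*z - y
and trace(a^-2 b a^-1) = trace(b a^-2) trace(a) - trace(b a^-1) = x^3*y - x^2*z - 2*x*y + z
and trace(b^2) = trace(b) trace(b) - trace(1) = y^2 - 2
trace(b^2 a) = trace(b) trace(a b) - trace(a) = y*z - x
trace(b a^-1 b) = trace(b^2) trace(a) - trace(b^2 a) = x*y^2 - y*z - x
trace(b a b a) = trace(b a) trace(b a) - trace(1) = z^2 - 2
and trace(b a^-1 b a) = trace(b a b) trace(a) - trace(b a b a) = x*y*z - x^2 - z^2 + 2
trace(a^-1 b a^-1 b) = trace(b a^-1 b) trace(a) - trace(b a^-1 b a) = x^2*y^2 - 2*x*y*z + z^2 - 2
next, trace(a^-2 b a^-1 b) = trace(a^-1 b a^-1 b) trace(a) - trace(a^-1 b a^-1 b a) = x^3*y^2 - 2*x^2*y*z - x*y^2 + x*z^2 + y*z - x
trace(b^-1 a^-2 b a^-1) = trace(a^-2 b a^-1) trace(b) - trace(a^-2 b a^-1 b) = x^2*y*z - x*y^2 - x*z^2 + x
trace(a^-2) = trace(a^-1) trace(a) - trace(1) = x^2 - 2
next, trace(b a^-2 b^-1 a^-2) = trace(b^-1 a^-2 b a^-1) trace(a) - trace(b^-1 a^-2 b) = x^3*y*z - x^2*y^2 - x^2*z^2 + 2

x^3*y*z - x^2*y^2 - x^2*z^2 + 2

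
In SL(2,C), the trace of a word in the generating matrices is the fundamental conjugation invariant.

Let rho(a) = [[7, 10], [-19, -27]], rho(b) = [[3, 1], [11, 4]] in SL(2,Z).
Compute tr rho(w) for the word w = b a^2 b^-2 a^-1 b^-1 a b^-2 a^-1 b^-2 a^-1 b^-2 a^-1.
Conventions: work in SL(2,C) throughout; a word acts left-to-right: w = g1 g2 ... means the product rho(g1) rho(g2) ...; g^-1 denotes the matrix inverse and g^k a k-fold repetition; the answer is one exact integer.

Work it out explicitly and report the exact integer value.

2248962184644

rho(b) = [[3, 1], [11, 4]]
... * rho(a) = [[7, 10], [-19, -27]]  ->  [[2, 3], [1, 2]]
... * rho(a) = [[7, 10], [-19, -27]]  ->  [[-43, -61], [-31, -44]]
... * rho(b^-1) = [[4, -1], [-11, 3]]  ->  [[499, -140], [360, -101]]
... * rho(b^-1) = [[4, -1], [-11, 3]]  ->  [[3536, -919], [2551, -663]]
... * rho(a^-1) = [[-27, -10], [19, 7]]  ->  [[-112933, -41793], [-81474, -30151]]
... * rho(b^-1) = [[4, -1], [-11, 3]]  ->  [[7991, -12446], [5765, -8979]]
... * rho(a) = [[7, 10], [-19, -27]]  ->  [[292411, 415952], [210956, 300083]]
... * rho(b^-1) = [[4, -1], [-11, 3]]  ->  [[-3405828, 955445], [-2457089, 689293]]
... * rho(b^-1) = [[4, -1], [-11, 3]]  ->  [[-24133207, 6272163], [-17410579, 4524968]]
... * rho(a^-1) = [[-27, -10], [19, 7]]  ->  [[770767686, 285237211], [556060025, 205780566]]
... * rho(b^-1) = [[4, -1], [-11, 3]]  ->  [[-54538577, 84943947], [-39346126, 61281673]]
... * rho(b^-1) = [[4, -1], [-11, 3]]  ->  [[-1152537725, 309370418], [-831482907, 223191145]]
... * rho(a^-1) = [[-27, -10], [19, 7]]  ->  [[36996556517, 13690970176], [26690670244, 9877167085]]
... * rho(b^-1) = [[4, -1], [-11, 3]]  ->  [[-2614445868, 4076354011], [-1886156959, 2940831011]]
... * rho(b^-1) = [[4, -1], [-11, 3]]  ->  [[-55297677593, 14843507901], [-39893768957, 10708649992]]
... * rho(a^-1) = [[-27, -10], [19, 7]]  ->  [[1775063945130, 656881331237], [1280596111687, 473898239514]]
tr = 1775063945130 + 473898239514 = 2248962184644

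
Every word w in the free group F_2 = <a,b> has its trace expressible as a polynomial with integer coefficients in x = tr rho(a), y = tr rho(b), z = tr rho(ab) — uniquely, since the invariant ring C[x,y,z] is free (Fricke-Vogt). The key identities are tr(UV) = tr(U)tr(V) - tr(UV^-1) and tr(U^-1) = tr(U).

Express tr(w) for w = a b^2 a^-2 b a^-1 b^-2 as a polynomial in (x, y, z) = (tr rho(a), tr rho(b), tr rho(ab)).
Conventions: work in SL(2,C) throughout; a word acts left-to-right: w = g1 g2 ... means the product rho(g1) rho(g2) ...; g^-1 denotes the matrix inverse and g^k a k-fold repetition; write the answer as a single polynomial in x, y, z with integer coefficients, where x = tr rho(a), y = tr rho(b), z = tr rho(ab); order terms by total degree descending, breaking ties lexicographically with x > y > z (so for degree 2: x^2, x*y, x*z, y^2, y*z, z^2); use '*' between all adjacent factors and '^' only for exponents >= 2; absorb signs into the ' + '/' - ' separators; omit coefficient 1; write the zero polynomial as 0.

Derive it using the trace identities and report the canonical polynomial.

trace(a^2 b) = trace(a) trace(b a) - trace(b)   [square of a] = x*z - y
next, trace(a^2) = trace(a) trace(a) - trace(1)   [square of a] = x^2 - 2
trace(b a^2 b) = trace(b) trace(a^2 b) - trace(a^2)   [square of b] = x*y*z - x^2 - y^2 + 2
next, trace(a b^3 a) = trace(b) trace(b a^2 b) - trace(b a^2)   [square of b] = x*y^2*z - x^2*y - y^3 - x*z + 3*y
trace(a b a b) = trace(a b) trace(a b) - trace(1)   [split at a repeated a] = z^2 - 2
and trace(a b a b^2) = trace(b) trace(a b a b) - trace(a b a)   [square of b] = y*z^2 - x*z - y
trace(a b^3 a b) = trace(b) trace(a b a b^2) - trace(a b a b)   [square of b] = y^2*z^2 - x*y*z - y^2 - z^2 + 2
trace(a b^3 a b^-1) = trace(a b^3 a) trace(b) - trace(a b^3 a b)   [inverse elimination on b] = x*y^3*z - x^2*y^2 - y^4 - y^2*z^2 + 4*y^2 + z^2 - 2
next, trace(b^-2 a b^3 a) = trace(a b^3 a b^-1) trace(b) - trace(a b^3 a)   [inverse elimination on b] = x*y^4*z - x^2*y^3 - y^5 - y^3*z^2 - x*y^2*z + x^2*y + 5*y^3 + y*z^2 + x*z - 5*y
trace(b a^-1 b^-2 a b^2) = trace(b^-2 a b^3) trace(a) - trace(b^-2 a b^3 a)   [inverse elimination on a] = -x*y^4*z + x^2*y^3 + y^5 + y^3*z^2 + x*y^2*z - x^2*y - 5*y^3 - y*z^2 + 5*y
trace(b^-1 a b^2 a) = trace(a b^2 a) trace(b) - trace(a b^2 a b)   [inverse elimination on b] = x*y^2*z - x^2*y - y^3 - y*z^2 + x*z + 3*y
trace(b a b) = trace(b) trace(a b) - trace(a)   [square of b] = y*z - x
next, trace(b^2 a b) = trace(b) trace(b a b) - trace(b a)   [square of b] = y^2*z - x*y - z
trace(a b^2 a b a) = trace(a) trace(b^2 a b a) - trace(b^2 a b)   [square of a] = x*y*z^2 - x^2*z - y^2*z + z
next, trace(a b a b a b) = trace(b a) trace(b a b a) - trace(b^-1 a^-1)   [split at a repeated b] = z^3 - 3*z
trace(a b a b a) = trace(a) trace(b a b a) - trace(b a b)   [square of a] = x*z^2 - y*z - x
and trace(a b^2 a b a b) = trace(b) trace(a b a b a b) - trace(a b a b a)   [square of b] = y*z^3 - x*z^2 - 2*y*z + x
trace(b^-1 a b^2 a b a) = trace(a b^2 a b a) trace(b) - trace(a b^2 a b a b)   [inverse elimination on b] = x*y^2*z^2 - x^2*y*z - y^3*z - y*z^3 + x*z^2 + 3*y*z - x
trace(b^-2 a b^2 a b a) = trace(b^-1 a b^2 a b a) trace(b) - trace(b^-1 a b^2 a b a b)   [inverse elimination on b] = x*y^3*z^2 - x^2*y^2*z - y^4*z - y^2*z^3 + x^2*z + 4*y^2*z - x*y - z
trace(b a^-1 b^-2 a b^2 a) = trace(b^-2 a b^2 a b) trace(a) - trace(b^-2 a b^2 a b a)   [inverse elimination on a] = -x*y^3*z^2 + 2*x^2*y^2*z + y^4*z + y^2*z^3 - x^3*y - x*y^3 - x*y*z^2 - 4*y^2*z + 4*x*y + z
trace(b a^-1 b^-2 a b^2 a^-1) = trace(b a^-1 b^-2 a b^2) trace(a) - trace(b a^-1 b^-2 a b^2 a)   [inverse elimination on a] = -x^2*y^4*z + x^3*y^3 + x*y^5 + 2*x*y^3*z^2 - x^2*y^2*z - y^4*z - y^2*z^3 - 4*x*y^3 + 4*y^2*z + x*y - z
trace(a b^2 a^-2 b a^-1 b^-2) = trace(b a^-1 b^-2 a b^2 a^-1) trace(a) - trace(b a^-1 b^-2 a b^2)   [inverse elimination on a] = -x^3*y^4*z + x^4*y^3 + x^2*y^5 + 2*x^2*y^3*z^2 - x^3*y^2*z - x*y^2*z^3 - 5*x^2*y^3 - y^5 - y^3*z^2 + 3*x*y^2*z + 2*x^2*y + 5*y^3 + y*z^2 - x*z - 5*y

-x^3*y^4*z + x^4*y^3 + x^2*y^5 + 2*x^2*y^3*z^2 - x^3*y^2*z - x*y^2*z^3 - 5*x^2*y^3 - y^5 - y^3*z^2 + 3*x*y^2*z + 2*x^2*y + 5*y^3 + y*z^2 - x*z - 5*y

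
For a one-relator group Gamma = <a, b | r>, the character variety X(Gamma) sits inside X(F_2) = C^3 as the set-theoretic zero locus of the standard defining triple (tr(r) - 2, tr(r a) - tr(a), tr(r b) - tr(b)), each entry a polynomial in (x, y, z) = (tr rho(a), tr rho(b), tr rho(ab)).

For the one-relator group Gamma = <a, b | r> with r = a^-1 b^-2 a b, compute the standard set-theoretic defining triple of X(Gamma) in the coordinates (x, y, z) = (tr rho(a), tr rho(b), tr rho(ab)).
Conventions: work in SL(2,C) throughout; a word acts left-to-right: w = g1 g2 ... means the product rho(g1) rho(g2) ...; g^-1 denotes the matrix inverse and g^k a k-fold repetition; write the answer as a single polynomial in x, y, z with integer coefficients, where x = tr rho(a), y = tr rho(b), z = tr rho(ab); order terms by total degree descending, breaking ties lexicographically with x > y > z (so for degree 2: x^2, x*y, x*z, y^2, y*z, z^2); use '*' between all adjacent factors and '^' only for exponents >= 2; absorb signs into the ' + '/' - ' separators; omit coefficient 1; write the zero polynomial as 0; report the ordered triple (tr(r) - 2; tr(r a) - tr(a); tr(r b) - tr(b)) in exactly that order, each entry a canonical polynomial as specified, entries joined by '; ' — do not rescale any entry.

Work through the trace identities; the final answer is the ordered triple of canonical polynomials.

trace(a b a) = trace(a) trace(b a) - trace(b)  (reduce the a square) = x*z - y
trace(a b a b) = trace(b a) trace(b a) - trace(1)  (split on b) = z^2 - 2
trace(b^-1 a b a) = trace(a b a) trace(b) - trace(a b a b)  (eliminate b^-1) = x*y*z - y^2 - z^2 + 2
trace(a b a^-1 b^-1) = trace(b^-1 a b) trace(a) - trace(b^-1 a b a)  (eliminate a^-1) = -x*y*z + x^2 + y^2 + z^2 - 2
trace(a^-1 b^-2 a b) = trace(a b a^-1 b^-1) trace(b) - trace(a b a^-1)  (eliminate b^-1) = -x*y^2*z + x^2*y + y^3 + y*z^2 - 3*y
trace(b^-1 a) = trace(a) trace(b) - trace(a b)   [inverse elimination on b] = x*y - z
trace(a^2) = trace(a) trace(a) - trace(1) = x^2 - 2
trace(a b^2 a) = trace(b) trace(a^2 b) - trace(a^2) = x*y*z - x^2 - y^2 + 2
trace(a b^2 a b) = trace(b) trace(a b a b) - trace(a b a) = y*z^2 - x*z - y
trace(a b^2 a b^-1) = trace(a b^2 a) trace(b) - trace(a b^2 a b) = x*y^2*z - x^2*y - y^3 - y*z^2 + x*z + 3*y
trace(b^-2 a b^2 a) = trace(a b^2 a b^-1) trace(b) - trace(a b^2 a) = x*y^3*z - x^2*y^2 - y^4 - y^2*z^2 + x^2 + 4*y^2 - 2
trace(a^-1 b^-2 a b^2) = trace(b^-2 a b^2) trace(a) - trace(b^-2 a b^2 a) = -x*y^3*z + x^2*y^2 + y^4 + y^2*z^2 - 4*y^2 + 2
assemble the triple (trace(r) - 2; trace(r a) - x; trace(r b) - y)

-x*y^2*z + x^2*y + y^3 + y*z^2 - 3*y - 2; x*y - x - z; -x*y^3*z + x^2*y^2 + y^4 + y^2*z^2 - 4*y^2 - y + 2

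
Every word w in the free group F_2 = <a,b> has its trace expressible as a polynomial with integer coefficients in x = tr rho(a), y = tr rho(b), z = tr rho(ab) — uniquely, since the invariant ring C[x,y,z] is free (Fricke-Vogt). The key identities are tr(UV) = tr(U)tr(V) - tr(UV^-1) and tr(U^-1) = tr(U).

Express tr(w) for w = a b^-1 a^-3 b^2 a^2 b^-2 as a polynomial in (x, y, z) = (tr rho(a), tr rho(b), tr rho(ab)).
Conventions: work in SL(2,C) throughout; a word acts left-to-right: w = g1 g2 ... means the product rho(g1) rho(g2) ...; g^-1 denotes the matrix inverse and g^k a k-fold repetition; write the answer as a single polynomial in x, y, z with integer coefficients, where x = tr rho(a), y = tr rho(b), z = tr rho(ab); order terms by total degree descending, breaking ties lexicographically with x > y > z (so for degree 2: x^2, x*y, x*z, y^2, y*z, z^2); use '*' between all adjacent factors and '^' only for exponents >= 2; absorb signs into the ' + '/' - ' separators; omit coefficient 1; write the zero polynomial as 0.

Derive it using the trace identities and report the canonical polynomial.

use: tr(a^2) = tr(a)*tr(a) - tr(1) = x^2 - 2
tr(b^2 a) = tr(b)*tr(a b) - tr(a) = y*z - x
tr(b^2) = tr(b)*tr(b) - tr(1) = y^2 - 2
tr(a b^2 a) = tr(a)*tr(b^2 a) - tr(b^2) = x*y*z - x^2 - y^2 + 2
tr(a b^2 a^2) = tr(a)*tr(a b^2 a) - tr(a b^2) = x^2*y*z - x^3 - x*y^2 - y*z + 3*x
use: tr(a b a b) = tr(b a)*tr(b a) - tr(1)   [split at repeated b] = z^2 - 2
tr(a b a) = tr(a)*tr(b a) - tr(b) = x*z - y
tr(b a b^2 a) = tr(b)*tr(a b a b) - tr(a b a) = y*z^2 - x*z - y
tr(b a b^2) = tr(b)*tr(b a b) - tr(b a) = y^2*z - x*y - z
tr(a b^2 a^2 b) = tr(a)*tr(b a b^2 a) - tr(b a b^2) = x*y*z^2 - x^2*z - y^2*z + z
apply: tr(a b^2 a^2 b^-1) = tr(a b^2 a^2)*tr(b) - tr(a b^2 a^2 b) = x^2*y^2*z - x^3*y - x*y^3 - x*y*z^2 + x^2*z + 3*x*y - z
use: tr(b^2 a^2 b^-2 a) = tr(a b^2 a^2 b^-1)*tr(b) - tr(a b^2 a^2) = x^2*y^3*z - x^3*y^2 - x*y^4 - x*y^2*z^2 + x^3 + 4*x*y^2 - 3*x
tr(a^-1 b^2 a^2 b^-2) = tr(b^2 a^2 b^-2)*tr(a) - tr(b^2 a^2 b^-2 a) = -x^2*y^3*z + x^3*y^2 + x*y^4 + x*y^2*z^2 - 4*x*y^2 + x
use: tr(b^3 a^2) = tr(b)*tr(a^2 b^2) - tr(a^2 b) = x*y^2*z - x^2*y - y^3 - x*z + 3*y
tr(b^2 a^3 b) = tr(a)*tr(b^3 a^2) - tr(b^3 a) = x^2*y^2*z - x^3*y - x*y^3 - x^2*z - y^2*z + 4*x*y + z
apply: tr(b^2 a^3 b a) = tr(a)*tr(a b a b^2 a) - tr(a b a b^2) = x^2*y*z^2 - x^3*z - x*y^2*z - y*z^2 + 2*x*z + y
apply: tr(a b a^-1 b^2 a^2) = tr(b^2 a^3 b)*tr(a) - tr(b^2 a^3 b a) = x^3*y^2*z - x^4*y - x^2*y^3 - x^2*y*z^2 + 4*x^2*y + y*z^2 - x*z - y
tr(b a^2 b a) = tr(a)*tr(b a b a) - tr(b a b) = x*z^2 - y*z - x
tr(b^2 a^2 b a b) = tr(b)*tr(b a^2 b a b) - tr(b a^2 b a) = x*y^2*z^2 - x^2*y*z - y^3*z - x*z^2 + 2*y*z + x
use: tr(a b a b a b) = tr(b a)*tr(b a b a) - tr(b^-1 a^-1)   [split at repeated b] = z^3 - 3*z
tr(b a b a b^2 a) = tr(b)*tr(a b a b a b) - tr(a b a b a) = y*z^3 - x*z^2 - 2*y*z + x
apply: tr(b a b a b^2) = tr(b)*tr(a b a b^2) - tr(a b a b) = y^2*z^2 - x*y*z - y^2 - z^2 + 2
tr(b^2 a^2 b a b a) = tr(a)*tr(b a b a b^2 a) - tr(b a b a b^2) = x*y*z^3 - x^2*z^2 - y^2*z^2 - x*y*z + x^2 + y^2 + z^2 - 2
tr(a b a^-1 b^2 a^2 b) = tr(b^2 a^2 b a b)*tr(a) - tr(b^2 a^2 b a b a) = x^2*y^2*z^2 - x^3*y*z - x*y^3*z - x*y*z^3 + y^2*z^2 + 3*x*y*z - y^2 - z^2 + 2
use: tr(b^2 a^2 b^-1 a b a^-1) = tr(a b a^-1 b^2 a^2)*tr(b) - tr(a b a^-1 b^2 a^2 b) = x^3*y^3*z - x^4*y^2 - x^2*y^4 - 2*x^2*y^2*z^2 + x^3*y*z + x*y^3*z + x*y*z^3 + 4*x^2*y^2 - 4*x*y*z + z^2 - 2
tr(b^2 a^2 b^-1 a b) = tr(a b^3 a^2)*tr(b) - tr(a b^3 a^2 b) = x^2*y^3*z - x^3*y^2 - x*y^4 - x*y^2*z^2 + 4*x*y^2 + x*z^2 - y*z - x
use: tr(a b a^-2 b^2 a^2 b^-1) = tr(b^2 a^2 b^-1 a b a^-1)*tr(a) - tr(b^2 a^2 b^-1 a b) = x^4*y^3*z - x^5*y^2 - x^3*y^4 - 2*x^3*y^2*z^2 + x^4*y*z + x^2*y*z^3 + 5*x^3*y^2 + x*y^4 + x*y^2*z^2 - 4*x^2*y*z - 4*x*y^2 + y*z - x
use: tr(a b a^-2 b^2 a^2) = tr(b^2 a^3 b a^-1)*tr(a) - tr(b^2 a^3 b) = x^4*y^2*z - x^5*y - x^3*y^3 - x^3*y*z^2 - x^2*y^2*z + 5*x^3*y + x*y^3 + x*y*z^2 + y^2*z - 5*x*y - z
apply: tr(a^-2 b^2 a^2 b^-2 a b) = tr(a b a^-2 b^2 a^2 b^-1)*tr(b) - tr(a b a^-2 b^2 a^2) = x^4*y^4*z - x^5*y^3 - x^3*y^5 - 2*x^3*y^3*z^2 + x^2*y^2*z^3 + x^5*y + 6*x^3*y^3 + x^3*y*z^2 + x*y^5 + x*y^3*z^2 - 3*x^2*y^2*z - 5*x^3*y - 5*x*y^3 - x*y*z^2 + 4*x*y + z
apply: tr(a^-1 b^2 a^2 b^-2 a b^-1 a^-1) = tr(a^-2 b^2 a^2 b^-2 a)*tr(b) - tr(a^-2 b^2 a^2 b^-2 a b) = -x^4*y^4*z + x^5*y^3 + x^3*y^5 + 2*x^3*y^3*z^2 - x^2*y^4*z - x^2*y^2*z^3 - x^5*y - 5*x^3*y^3 - x^3*y*z^2 + 3*x^2*y^2*z + 5*x^3*y + x*y^3 + x*y*z^2 - 3*x*y - z
tr(a b^-1 a^-1 b^2 a^2) = tr(a^-1 b^2 a^3)*tr(b) - tr(a^-1 b^2 a^3 b) = -x^3*y^2*z + x^4*y + x^2*y^3 + x^2*y*z^2 + x*y^2*z - 5*x^2*y - y^3 - y*z^2 + x*z + 3*y
tr(a b^-1 a^-1 b^2 a^2 b) = tr(a^-1 b^2 a^2 b a)*tr(b) - tr(a^-1 b^2 a^2 b a b) = -x^2*y^2*z^2 + x^3*y*z + 2*x*y^3*z + x*y*z^3 - x^2*y^2 - y^4 - y^2*z^2 - 4*x*y*z + 4*y^2 + z^2 - 2
tr(b^-1 a b^-1 a^-1 b^2 a^2) = tr(a b^-1 a^-1 b^2 a^2)*tr(b) - tr(a b^-1 a^-1 b^2 a^2 b) = -x^3*y^3*z + x^4*y^2 + x^2*y^4 + 2*x^2*y^2*z^2 - x^3*y*z - x*y^3*z - x*y*z^3 - 4*x^2*y^2 + 5*x*y*z - y^2 - z^2 + 2
tr(a^-1 b^2 a^2 b^-2 a b^-1) = tr(b^-1 a b^-1 a^-1 b^2 a^2)*tr(b) - tr(b^-1 a b^-1 a^-1 b^2 a^2 b) = -x^3*y^4*z + x^4*y^3 + x^2*y^5 + 2*x^2*y^3*z^2 - x*y^4*z - x*y^2*z^3 - x^4*y - 5*x^2*y^3 - x^2*y*z^2 + 4*x*y^2*z + 5*x^2*y - x*z - y
tr(a b^-1 a^-3 b^2 a^2 b^-2) = tr(a^-1 b^2 a^2 b^-2 a b^-1 a^-1)*tr(a) - tr(a^-1 b^2 a^2 b^-2 a b^-1) = -x^5*y^4*z + x^6*y^3 + x^4*y^5 + 2*x^4*y^3*z^2 - x^3*y^2*z^3 - x^6*y - 6*x^4*y^3 - x^4*y*z^2 - x^2*y^5 - 2*x^2*y^3*z^2 + 3*x^3*y^2*z + x*y^4*z + x*y^2*z^3 + 6*x^4*y + 6*x^2*y^3 + 2*x^2*y*z^2 - 4*x*y^2*z - 8*x^2*y + y

-x^5*y^4*z + x^6*y^3 + x^4*y^5 + 2*x^4*y^3*z^2 - x^3*y^2*z^3 - x^6*y - 6*x^4*y^3 - x^4*y*z^2 - x^2*y^5 - 2*x^2*y^3*z^2 + 3*x^3*y^2*z + x*y^4*z + x*y^2*z^3 + 6*x^4*y + 6*x^2*y^3 + 2*x^2*y*z^2 - 4*x*y^2*z - 8*x^2*y + y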